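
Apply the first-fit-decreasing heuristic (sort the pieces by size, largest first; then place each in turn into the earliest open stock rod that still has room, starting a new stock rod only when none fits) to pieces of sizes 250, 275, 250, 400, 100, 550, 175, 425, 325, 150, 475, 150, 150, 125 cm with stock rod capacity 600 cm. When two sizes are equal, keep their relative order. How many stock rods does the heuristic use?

7

Sorted descending: 550, 475, 425, 400, 325, 275, 250, 250, 175, 150, 150, 150, 125, 100.
  550 → stock rod 1 (new)  [load 550/600]
  475 → stock rod 2 (new)  [load 475/600]
  425 → stock rod 3 (new)  [load 425/600]
  400 → stock rod 4 (new)  [load 400/600]
  325 → stock rod 5 (new)  [load 325/600]
  275 → stock rod 5  [load 600/600]
  250 → stock rod 6 (new)  [load 250/600]
  250 → stock rod 6  [load 500/600]
  175 → stock rod 3  [load 600/600]
  150 → stock rod 4  [load 550/600]
  150 → stock rod 7 (new)  [load 150/600]
  150 → stock rod 7  [load 300/600]
  125 → stock rod 2  [load 600/600]
  100 → stock rod 6  [load 600/600]
7 stock rods opened.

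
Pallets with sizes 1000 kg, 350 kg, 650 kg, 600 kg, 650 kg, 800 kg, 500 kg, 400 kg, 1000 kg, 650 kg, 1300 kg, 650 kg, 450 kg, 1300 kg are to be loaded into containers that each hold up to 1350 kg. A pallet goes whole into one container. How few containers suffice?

Total = 1300 + 1300 + 1000 + 1000 + 800 + 650 + 650 + 650 + 650 + 600 + 500 + 450 + 400 + 350 = 10300 kg.
Lower bound: ⌈10300/1350⌉ = 8 containers.
A packing using 9 containers:
  container 1: 1300 = 1300
  container 2: 1300 = 1300
  container 3: 1000 + 350 = 1350
  container 4: 1000 = 1000
  container 5: 800 + 500 = 1300
  container 6: 650 + 650 = 1300
  container 7: 650 + 650 = 1300
  container 8: 600 + 450 = 1050
  container 9: 400 = 400
No arrangement into 8 containers stays within capacity, so 9 is optimal.

9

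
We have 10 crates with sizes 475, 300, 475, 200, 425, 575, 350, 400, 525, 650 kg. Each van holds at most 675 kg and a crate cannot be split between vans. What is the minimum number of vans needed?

Total = 650 + 575 + 525 + 475 + 475 + 425 + 400 + 350 + 300 + 200 = 4375 kg.
Lower bound: ⌈4375/675⌉ = 7 vans.
Also, 8 crates each exceed 675/2 kg, and no two of those can share a van, so at least 8 vans are needed.
A packing using 8 vans:
  van 1: 650 = 650
  van 2: 575 = 575
  van 3: 525 = 525
  van 4: 475 + 200 = 675
  van 5: 475 = 475
  van 6: 425 = 425
  van 7: 400 = 400
  van 8: 350 + 300 = 650
This matches the lower bound, so 8 is optimal.

8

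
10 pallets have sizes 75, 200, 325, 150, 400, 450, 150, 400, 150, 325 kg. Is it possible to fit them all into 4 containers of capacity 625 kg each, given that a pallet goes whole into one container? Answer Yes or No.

No

Total = 2625 kg; ⌈2625/625⌉ = 5.
At least 5 containers are required, but only 4 are allowed.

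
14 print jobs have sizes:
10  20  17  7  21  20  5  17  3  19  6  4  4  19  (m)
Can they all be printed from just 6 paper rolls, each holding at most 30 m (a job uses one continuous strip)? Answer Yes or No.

No

Total = 172 m; ⌈172/30⌉ = 6.
7 print jobs each exceed half the capacity and cannot share a roll, forcing at least 7 paper rolls.
At least 7 paper rolls are required, but only 6 are allowed.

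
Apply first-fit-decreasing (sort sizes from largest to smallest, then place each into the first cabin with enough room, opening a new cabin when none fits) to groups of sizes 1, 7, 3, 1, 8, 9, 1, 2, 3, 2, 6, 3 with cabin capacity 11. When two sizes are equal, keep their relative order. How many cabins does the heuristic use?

Sorted descending: 9, 8, 7, 6, 3, 3, 3, 2, 2, 1, 1, 1.
  9 → cabin 1 (new)  [load 9/11]
  8 → cabin 2 (new)  [load 8/11]
  7 → cabin 3 (new)  [load 7/11]
  6 → cabin 4 (new)  [load 6/11]
  3 → cabin 2  [load 11/11]
  3 → cabin 3  [load 10/11]
  3 → cabin 4  [load 9/11]
  2 → cabin 1  [load 11/11]
  2 → cabin 4  [load 11/11]
  1 → cabin 3  [load 11/11]
  1 → cabin 5 (new)  [load 1/11]
  1 → cabin 5  [load 2/11]
5 cabins opened.

5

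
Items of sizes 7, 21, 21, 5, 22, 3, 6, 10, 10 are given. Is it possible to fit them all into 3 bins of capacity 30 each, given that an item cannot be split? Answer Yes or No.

Total = 105; ⌈105/30⌉ = 4.
At least 4 bins are required, but only 3 are allowed.

No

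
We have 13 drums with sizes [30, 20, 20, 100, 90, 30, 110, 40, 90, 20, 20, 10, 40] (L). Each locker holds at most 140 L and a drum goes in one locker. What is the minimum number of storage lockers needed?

Total = 110 + 100 + 90 + 90 + 40 + 40 + 30 + 30 + 20 + 20 + 20 + 20 + 10 = 620 L.
Lower bound: ⌈620/140⌉ = 5 storage lockers.
A packing using 5 storage lockers:
  locker 1: 110 + 30 = 140
  locker 2: 100 + 40 = 140
  locker 3: 90 + 40 + 10 = 140
  locker 4: 90 + 30 + 20 = 140
  locker 5: 20 + 20 + 20 = 60
This matches the lower bound, so 5 is optimal.

5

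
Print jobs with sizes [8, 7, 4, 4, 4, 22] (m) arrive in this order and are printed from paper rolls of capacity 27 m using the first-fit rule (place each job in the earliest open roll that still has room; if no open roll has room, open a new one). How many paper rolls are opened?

2

  8 → roll 1 (new)  [load 8/27]
  7 → roll 1  [load 15/27]
  4 → roll 1  [load 19/27]
  4 → roll 1  [load 23/27]
  4 → roll 1  [load 27/27]
  22 → roll 2 (new)  [load 22/27]
2 paper rolls opened.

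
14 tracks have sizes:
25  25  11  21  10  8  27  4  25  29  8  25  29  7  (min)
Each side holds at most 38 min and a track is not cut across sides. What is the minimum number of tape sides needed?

Total = 29 + 29 + 27 + 25 + 25 + 25 + 25 + 21 + 11 + 10 + 8 + 8 + 7 + 4 = 254 min.
Lower bound: ⌈254/38⌉ = 7 tape sides.
Also, 8 tracks each exceed 19 min, and no two of those can share a side, so at least 8 tape sides are needed.
A packing using 8 tape sides:
  side 1: 29 + 8 = 37
  side 2: 29 + 8 = 37
  side 3: 27 + 11 = 38
  side 4: 25 + 10 = 35
  side 5: 25 + 7 + 4 = 36
  side 6: 25 = 25
  side 7: 25 = 25
  side 8: 21 = 21
This matches the lower bound, so 8 is optimal.

8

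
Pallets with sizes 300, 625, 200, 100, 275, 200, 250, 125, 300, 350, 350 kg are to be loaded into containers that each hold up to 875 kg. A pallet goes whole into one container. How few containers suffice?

Total = 625 + 350 + 350 + 300 + 300 + 275 + 250 + 200 + 200 + 125 + 100 = 3075 kg.
Lower bound: ⌈3075/875⌉ = 4 containers.
A packing using 4 containers:
  container 1: 625 + 250 = 875
  container 2: 350 + 350 + 125 = 825
  container 3: 300 + 300 + 275 = 875
  container 4: 200 + 200 + 100 = 500
This matches the lower bound, so 4 is optimal.

4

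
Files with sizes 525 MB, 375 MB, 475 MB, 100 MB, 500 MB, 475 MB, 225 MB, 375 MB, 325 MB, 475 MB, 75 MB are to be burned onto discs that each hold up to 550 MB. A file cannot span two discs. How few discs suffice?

Total = 525 + 500 + 475 + 475 + 475 + 375 + 375 + 325 + 225 + 100 + 75 = 3925 MB.
Lower bound: ⌈3925/550⌉ = 8 discs.
A packing using 8 discs:
  disc 1: 525 = 525
  disc 2: 500 = 500
  disc 3: 475 + 75 = 550
  disc 4: 475 = 475
  disc 5: 475 = 475
  disc 6: 375 + 100 = 475
  disc 7: 375 = 375
  disc 8: 325 + 225 = 550
This matches the lower bound, so 8 is optimal.

8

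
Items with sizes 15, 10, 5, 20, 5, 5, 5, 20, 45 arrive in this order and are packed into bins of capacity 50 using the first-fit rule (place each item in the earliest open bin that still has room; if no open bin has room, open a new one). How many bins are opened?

  15 → bin 1 (new)  [load 15/50]
  10 → bin 1  [load 25/50]
  5 → bin 1  [load 30/50]
  20 → bin 1  [load 50/50]
  5 → bin 2 (new)  [load 5/50]
  5 → bin 2  [load 10/50]
  5 → bin 2  [load 15/50]
  20 → bin 2  [load 35/50]
  45 → bin 3 (new)  [load 45/50]
3 bins opened.

3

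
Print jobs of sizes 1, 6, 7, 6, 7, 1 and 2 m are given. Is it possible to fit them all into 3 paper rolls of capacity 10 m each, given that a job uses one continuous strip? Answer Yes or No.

No

Total = 30 m; ⌈30/10⌉ = 3.
4 print jobs each exceed half the capacity and cannot share a roll, forcing at least 4 paper rolls.
At least 4 paper rolls are required, but only 3 are allowed.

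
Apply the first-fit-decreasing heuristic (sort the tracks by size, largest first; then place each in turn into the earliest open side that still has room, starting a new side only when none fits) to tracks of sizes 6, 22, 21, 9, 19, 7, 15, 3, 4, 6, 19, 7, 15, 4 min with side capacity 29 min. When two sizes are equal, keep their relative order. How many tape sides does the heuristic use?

6

Sorted descending: 22, 21, 19, 19, 15, 15, 9, 7, 7, 6, 6, 4, 4, 3.
  22 → side 1 (new)  [load 22/29]
  21 → side 2 (new)  [load 21/29]
  19 → side 3 (new)  [load 19/29]
  19 → side 4 (new)  [load 19/29]
  15 → side 5 (new)  [load 15/29]
  15 → side 6 (new)  [load 15/29]
  9 → side 3  [load 28/29]
  7 → side 1  [load 29/29]
  7 → side 2  [load 28/29]
  6 → side 4  [load 25/29]
  6 → side 5  [load 21/29]
  4 → side 4  [load 29/29]
  4 → side 5  [load 25/29]
  3 → side 5  [load 28/29]
6 tape sides opened.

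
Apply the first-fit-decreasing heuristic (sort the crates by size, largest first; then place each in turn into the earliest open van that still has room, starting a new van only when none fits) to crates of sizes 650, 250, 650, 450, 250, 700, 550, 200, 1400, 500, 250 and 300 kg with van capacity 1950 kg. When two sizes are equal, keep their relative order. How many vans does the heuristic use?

Sorted descending: 1400, 700, 650, 650, 550, 500, 450, 300, 250, 250, 250, 200.
  1400 → van 1 (new)  [load 1400/1950]
  700 → van 2 (new)  [load 700/1950]
  650 → van 2  [load 1350/1950]
  650 → van 3 (new)  [load 650/1950]
  550 → van 1  [load 1950/1950]
  500 → van 2  [load 1850/1950]
  450 → van 3  [load 1100/1950]
  300 → van 3  [load 1400/1950]
  250 → van 3  [load 1650/1950]
  250 → van 3  [load 1900/1950]
  250 → van 4 (new)  [load 250/1950]
  200 → van 4  [load 450/1950]
4 vans opened.

4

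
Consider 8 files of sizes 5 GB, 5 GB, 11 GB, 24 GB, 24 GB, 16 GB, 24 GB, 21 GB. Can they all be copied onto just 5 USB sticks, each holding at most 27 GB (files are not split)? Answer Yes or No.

Total = 130 GB; ⌈130/27⌉ = 5.
The bound of 5 does not rule out 5, but exhaustive search shows no assignment into 5 USB sticks of capacity 27 GB exists — the minimum is 6.

No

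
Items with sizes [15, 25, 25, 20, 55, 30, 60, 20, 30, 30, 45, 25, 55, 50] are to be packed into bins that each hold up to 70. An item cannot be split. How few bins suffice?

Total = 60 + 55 + 55 + 50 + 45 + 30 + 30 + 30 + 25 + 25 + 25 + 20 + 20 + 15 = 485.
Lower bound: ⌈485/70⌉ = 7 bins.
A packing using 8 bins:
  bin 1: 60 = 60
  bin 2: 55 + 15 = 70
  bin 3: 55 = 55
  bin 4: 50 + 20 = 70
  bin 5: 45 + 25 = 70
  bin 6: 30 + 30 = 60
  bin 7: 30 + 25 = 55
  bin 8: 25 + 20 = 45
No arrangement into 7 bins stays within capacity, so 8 is optimal.

8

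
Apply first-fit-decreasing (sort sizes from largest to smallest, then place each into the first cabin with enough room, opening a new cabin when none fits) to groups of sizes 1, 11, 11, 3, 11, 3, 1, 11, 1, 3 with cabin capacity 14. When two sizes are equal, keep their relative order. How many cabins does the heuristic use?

4

Sorted descending: 11, 11, 11, 11, 3, 3, 3, 1, 1, 1.
  11 → cabin 1 (new)  [load 11/14]
  11 → cabin 2 (new)  [load 11/14]
  11 → cabin 3 (new)  [load 11/14]
  11 → cabin 4 (new)  [load 11/14]
  3 → cabin 1  [load 14/14]
  3 → cabin 2  [load 14/14]
  3 → cabin 3  [load 14/14]
  1 → cabin 4  [load 12/14]
  1 → cabin 4  [load 13/14]
  1 → cabin 4  [load 14/14]
4 cabins opened.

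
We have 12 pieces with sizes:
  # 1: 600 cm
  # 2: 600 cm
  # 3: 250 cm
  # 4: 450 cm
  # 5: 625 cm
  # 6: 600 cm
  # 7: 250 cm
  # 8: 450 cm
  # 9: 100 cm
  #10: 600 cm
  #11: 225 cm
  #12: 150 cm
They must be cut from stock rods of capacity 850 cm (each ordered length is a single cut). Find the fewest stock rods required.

Total = 625 + 600 + 600 + 600 + 600 + 450 + 450 + 250 + 250 + 225 + 150 + 100 = 4900 cm.
Lower bound: ⌈4900/850⌉ = 6 stock rods.
Also, 7 pieces each exceed 425 cm, and no two of those can share a stock rod, so at least 7 stock rods are needed.
A packing using 7 stock rods:
  stock rod 1: 625 + 225 = 850
  stock rod 2: 600 + 250 = 850
  stock rod 3: 600 + 250 = 850
  stock rod 4: 600 + 150 + 100 = 850
  stock rod 5: 600 = 600
  stock rod 6: 450 = 450
  stock rod 7: 450 = 450
This matches the lower bound, so 7 is optimal.

7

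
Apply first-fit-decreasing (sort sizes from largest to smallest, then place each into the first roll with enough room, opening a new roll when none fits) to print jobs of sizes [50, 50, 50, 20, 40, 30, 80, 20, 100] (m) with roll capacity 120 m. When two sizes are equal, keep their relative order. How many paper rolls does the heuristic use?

Sorted descending: 100, 80, 50, 50, 50, 40, 30, 20, 20.
  100 → roll 1 (new)  [load 100/120]
  80 → roll 2 (new)  [load 80/120]
  50 → roll 3 (new)  [load 50/120]
  50 → roll 3  [load 100/120]
  50 → roll 4 (new)  [load 50/120]
  40 → roll 2  [load 120/120]
  30 → roll 4  [load 80/120]
  20 → roll 1  [load 120/120]
  20 → roll 3  [load 120/120]
4 paper rolls opened.

4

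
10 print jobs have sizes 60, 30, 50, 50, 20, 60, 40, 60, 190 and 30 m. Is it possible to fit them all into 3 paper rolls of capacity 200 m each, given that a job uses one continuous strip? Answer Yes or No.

Yes

A valid assignment using 3 paper rolls:
  roll 1: 190 = 190
  roll 2: 60 + 60 + 60 + 20 = 200
  roll 3: 50 + 50 + 40 + 30 + 30 = 200
Every load is within 200 m, so 3 paper rolls suffice.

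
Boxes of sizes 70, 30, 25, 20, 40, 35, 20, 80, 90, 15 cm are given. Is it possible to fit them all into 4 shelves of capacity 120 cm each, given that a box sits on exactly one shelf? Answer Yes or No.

A valid assignment using 4 shelves:
  shelf 1: 90 + 30 = 120
  shelf 2: 80 + 40 = 120
  shelf 3: 70 + 35 + 15 = 120
  shelf 4: 25 + 20 + 20 = 65
Every load is within 120 cm, so 4 shelves suffice.

Yes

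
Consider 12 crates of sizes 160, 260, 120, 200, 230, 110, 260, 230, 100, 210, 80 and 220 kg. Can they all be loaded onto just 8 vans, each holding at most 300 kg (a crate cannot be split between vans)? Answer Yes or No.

Total = 2180 kg; ⌈2180/300⌉ = 8.
The bound of 8 does not rule out 8, but exhaustive search shows no assignment into 8 vans of capacity 300 kg exists — the minimum is 9.

No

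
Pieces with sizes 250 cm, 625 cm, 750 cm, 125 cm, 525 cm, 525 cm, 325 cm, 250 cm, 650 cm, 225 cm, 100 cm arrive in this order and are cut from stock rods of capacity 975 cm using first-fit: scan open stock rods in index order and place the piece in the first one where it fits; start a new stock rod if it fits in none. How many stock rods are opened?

5

  250 → stock rod 1 (new)  [load 250/975]
  625 → stock rod 1  [load 875/975]
  750 → stock rod 2 (new)  [load 750/975]
  125 → stock rod 2  [load 875/975]
  525 → stock rod 3 (new)  [load 525/975]
  525 → stock rod 4 (new)  [load 525/975]
  325 → stock rod 3  [load 850/975]
  250 → stock rod 4  [load 775/975]
  650 → stock rod 5 (new)  [load 650/975]
  225 → stock rod 5  [load 875/975]
  100 → stock rod 1  [load 975/975]
5 stock rods opened.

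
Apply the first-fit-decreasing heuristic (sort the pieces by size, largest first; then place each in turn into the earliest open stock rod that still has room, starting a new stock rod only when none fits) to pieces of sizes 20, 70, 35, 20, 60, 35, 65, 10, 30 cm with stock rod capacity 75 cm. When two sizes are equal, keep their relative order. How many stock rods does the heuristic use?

Sorted descending: 70, 65, 60, 35, 35, 30, 20, 20, 10.
  70 → stock rod 1 (new)  [load 70/75]
  65 → stock rod 2 (new)  [load 65/75]
  60 → stock rod 3 (new)  [load 60/75]
  35 → stock rod 4 (new)  [load 35/75]
  35 → stock rod 4  [load 70/75]
  30 → stock rod 5 (new)  [load 30/75]
  20 → stock rod 5  [load 50/75]
  20 → stock rod 5  [load 70/75]
  10 → stock rod 2  [load 75/75]
5 stock rods opened.

5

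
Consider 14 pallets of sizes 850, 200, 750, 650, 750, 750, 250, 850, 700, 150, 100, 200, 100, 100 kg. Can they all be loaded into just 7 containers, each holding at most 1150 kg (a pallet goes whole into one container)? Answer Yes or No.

A valid assignment using 7 containers:
  container 1: 850 + 250 = 1100
  container 2: 850 + 200 + 100 = 1150
  container 3: 750 + 200 + 150 = 1100
  container 4: 750 + 100 + 100 = 950
  container 5: 750 = 750
  container 6: 700 = 700
  container 7: 650 = 650
Every load is within 1150 kg, so 7 containers suffice.

Yes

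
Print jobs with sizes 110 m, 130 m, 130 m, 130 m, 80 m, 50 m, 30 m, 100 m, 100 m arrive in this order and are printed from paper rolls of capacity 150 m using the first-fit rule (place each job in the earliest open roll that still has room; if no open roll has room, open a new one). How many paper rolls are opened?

7

  110 → roll 1 (new)  [load 110/150]
  130 → roll 2 (new)  [load 130/150]
  130 → roll 3 (new)  [load 130/150]
  130 → roll 4 (new)  [load 130/150]
  80 → roll 5 (new)  [load 80/150]
  50 → roll 5  [load 130/150]
  30 → roll 1  [load 140/150]
  100 → roll 6 (new)  [load 100/150]
  100 → roll 7 (new)  [load 100/150]
7 paper rolls opened.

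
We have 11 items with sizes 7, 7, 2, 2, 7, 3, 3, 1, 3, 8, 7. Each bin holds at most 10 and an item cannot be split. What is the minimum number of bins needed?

Total = 8 + 7 + 7 + 7 + 7 + 3 + 3 + 3 + 2 + 2 + 1 = 50.
Lower bound: ⌈50/10⌉ = 5 bins.
A packing using 5 bins:
  bin 1: 8 + 2 = 10
  bin 2: 7 + 3 = 10
  bin 3: 7 + 3 = 10
  bin 4: 7 + 3 = 10
  bin 5: 7 + 2 + 1 = 10
This matches the lower bound, so 5 is optimal.

5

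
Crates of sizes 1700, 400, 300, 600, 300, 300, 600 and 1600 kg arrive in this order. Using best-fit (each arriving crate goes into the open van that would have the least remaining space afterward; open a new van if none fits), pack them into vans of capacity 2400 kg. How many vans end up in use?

  1700 → van 1 (new)  [load 1700/2400]
  400 → van 1  [load 2100/2400]
  300 → van 1  [load 2400/2400]
  600 → van 2 (new)  [load 600/2400]
  300 → van 2  [load 900/2400]
  300 → van 2  [load 1200/2400]
  600 → van 2  [load 1800/2400]
  1600 → van 3 (new)  [load 1600/2400]
3 vans opened.

3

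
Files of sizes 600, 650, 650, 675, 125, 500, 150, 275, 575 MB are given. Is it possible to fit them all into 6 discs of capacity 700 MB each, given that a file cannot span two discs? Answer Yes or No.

No

Total = 4200 MB; ⌈4200/700⌉ = 6.
The bound of 6 does not rule out 6, but exhaustive search shows no assignment into 6 discs of capacity 700 MB exists — the minimum is 7.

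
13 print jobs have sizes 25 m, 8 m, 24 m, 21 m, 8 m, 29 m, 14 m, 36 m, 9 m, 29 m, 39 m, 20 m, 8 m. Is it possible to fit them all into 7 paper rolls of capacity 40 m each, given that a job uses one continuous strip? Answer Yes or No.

No

Total = 270 m; ⌈270/40⌉ = 7.
The bound of 7 does not rule out 7, but exhaustive search shows no assignment into 7 paper rolls of capacity 40 m exists — the minimum is 8.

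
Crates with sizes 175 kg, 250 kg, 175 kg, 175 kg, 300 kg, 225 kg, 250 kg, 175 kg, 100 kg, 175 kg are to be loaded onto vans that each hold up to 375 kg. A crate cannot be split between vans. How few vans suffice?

Total = 300 + 250 + 250 + 225 + 175 + 175 + 175 + 175 + 175 + 100 = 2000 kg.
Lower bound: ⌈2000/375⌉ = 6 vans.
A packing using 7 vans:
  van 1: 300 = 300
  van 2: 250 + 100 = 350
  van 3: 250 = 250
  van 4: 225 = 225
  van 5: 175 + 175 = 350
  van 6: 175 + 175 = 350
  van 7: 175 = 175
No arrangement into 6 vans stays within capacity, so 7 is optimal.

7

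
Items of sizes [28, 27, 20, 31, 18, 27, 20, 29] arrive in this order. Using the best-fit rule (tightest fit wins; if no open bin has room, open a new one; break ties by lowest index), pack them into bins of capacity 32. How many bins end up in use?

  28 → bin 1 (new)  [load 28/32]
  27 → bin 2 (new)  [load 27/32]
  20 → bin 3 (new)  [load 20/32]
  31 → bin 4 (new)  [load 31/32]
  18 → bin 5 (new)  [load 18/32]
  27 → bin 6 (new)  [load 27/32]
  20 → bin 7 (new)  [load 20/32]
  29 → bin 8 (new)  [load 29/32]
8 bins opened.

8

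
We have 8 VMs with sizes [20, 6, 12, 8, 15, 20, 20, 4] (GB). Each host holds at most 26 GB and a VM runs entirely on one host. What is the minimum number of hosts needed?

Total = 20 + 20 + 20 + 15 + 12 + 8 + 6 + 4 = 105 GB.
Lower bound: ⌈105/26⌉ = 5 hosts.
A packing using 5 hosts:
  host 1: 20 + 6 = 26
  host 2: 20 + 4 = 24
  host 3: 20 = 20
  host 4: 15 + 8 = 23
  host 5: 12 = 12
This matches the lower bound, so 5 is optimal.

5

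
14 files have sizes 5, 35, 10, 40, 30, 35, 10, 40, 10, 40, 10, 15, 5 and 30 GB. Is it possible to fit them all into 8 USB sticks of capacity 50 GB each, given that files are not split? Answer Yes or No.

A valid assignment using 7 USB sticks:
  USB stick 1: 40 + 10 = 50
  USB stick 2: 40 + 10 = 50
  USB stick 3: 40 + 10 = 50
  USB stick 4: 35 + 15 = 50
  USB stick 5: 35 + 10 + 5 = 50
  USB stick 6: 30 + 5 = 35
  USB stick 7: 30 = 30
That uses only 7 ≤ 8, so 8 USB sticks are enough.

Yes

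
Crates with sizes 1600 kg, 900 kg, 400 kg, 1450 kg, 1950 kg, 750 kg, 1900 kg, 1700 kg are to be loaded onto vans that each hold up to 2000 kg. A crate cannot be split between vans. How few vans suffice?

Total = 1950 + 1900 + 1700 + 1600 + 1450 + 900 + 750 + 400 = 10650 kg.
Lower bound: ⌈10650/2000⌉ = 6 vans.
A packing using 6 vans:
  van 1: 1950 = 1950
  van 2: 1900 = 1900
  van 3: 1700 = 1700
  van 4: 1600 + 400 = 2000
  van 5: 1450 = 1450
  van 6: 900 + 750 = 1650
This matches the lower bound, so 6 is optimal.

6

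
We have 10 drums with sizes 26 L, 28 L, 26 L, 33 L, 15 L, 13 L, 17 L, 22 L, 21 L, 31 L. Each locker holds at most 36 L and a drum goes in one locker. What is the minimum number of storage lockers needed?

Total = 33 + 31 + 28 + 26 + 26 + 22 + 21 + 17 + 15 + 13 = 232 L.
Lower bound: ⌈232/36⌉ = 7 storage lockers.
A packing using 8 storage lockers:
  locker 1: 33 = 33
  locker 2: 31 = 31
  locker 3: 28 = 28
  locker 4: 26 = 26
  locker 5: 26 = 26
  locker 6: 22 + 13 = 35
  locker 7: 21 + 15 = 36
  locker 8: 17 = 17
No arrangement into 7 storage lockers stays within capacity, so 8 is optimal.

8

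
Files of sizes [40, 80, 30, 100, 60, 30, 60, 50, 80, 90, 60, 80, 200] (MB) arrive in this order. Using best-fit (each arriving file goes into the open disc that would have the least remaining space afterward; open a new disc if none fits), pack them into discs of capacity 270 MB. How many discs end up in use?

4

  40 → disc 1 (new)  [load 40/270]
  80 → disc 1  [load 120/270]
  30 → disc 1  [load 150/270]
  100 → disc 1  [load 250/270]
  60 → disc 2 (new)  [load 60/270]
  30 → disc 2  [load 90/270]
  60 → disc 2  [load 150/270]
  50 → disc 2  [load 200/270]
  80 → disc 3 (new)  [load 80/270]
  90 → disc 3  [load 170/270]
  60 → disc 2  [load 260/270]
  80 → disc 3  [load 250/270]
  200 → disc 4 (new)  [load 200/270]
4 discs opened.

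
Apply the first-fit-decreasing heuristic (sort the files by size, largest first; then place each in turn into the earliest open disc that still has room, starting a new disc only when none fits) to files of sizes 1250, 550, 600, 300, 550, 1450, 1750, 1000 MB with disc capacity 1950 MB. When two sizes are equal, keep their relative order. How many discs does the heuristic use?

Sorted descending: 1750, 1450, 1250, 1000, 600, 550, 550, 300.
  1750 → disc 1 (new)  [load 1750/1950]
  1450 → disc 2 (new)  [load 1450/1950]
  1250 → disc 3 (new)  [load 1250/1950]
  1000 → disc 4 (new)  [load 1000/1950]
  600 → disc 3  [load 1850/1950]
  550 → disc 4  [load 1550/1950]
  550 → disc 5 (new)  [load 550/1950]
  300 → disc 2  [load 1750/1950]
5 discs opened.

5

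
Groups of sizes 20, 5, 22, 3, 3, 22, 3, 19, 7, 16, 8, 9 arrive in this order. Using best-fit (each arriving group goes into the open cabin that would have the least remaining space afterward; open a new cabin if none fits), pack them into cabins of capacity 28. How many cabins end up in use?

6

  20 → cabin 1 (new)  [load 20/28]
  5 → cabin 1  [load 25/28]
  22 → cabin 2 (new)  [load 22/28]
  3 → cabin 1  [load 28/28]
  3 → cabin 2  [load 25/28]
  22 → cabin 3 (new)  [load 22/28]
  3 → cabin 2  [load 28/28]
  19 → cabin 4 (new)  [load 19/28]
  7 → cabin 4  [load 26/28]
  16 → cabin 5 (new)  [load 16/28]
  8 → cabin 5  [load 24/28]
  9 → cabin 6 (new)  [load 9/28]
6 cabins opened.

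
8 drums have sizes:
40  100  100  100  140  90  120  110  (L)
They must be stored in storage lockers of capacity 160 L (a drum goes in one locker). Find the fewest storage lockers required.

7

Total = 140 + 120 + 110 + 100 + 100 + 100 + 90 + 40 = 800 L.
Lower bound: ⌈800/160⌉ = 5 storage lockers.
Also, 7 drums each exceed 80 L, and no two of those can share a locker, so at least 7 storage lockers are needed.
A packing using 7 storage lockers:
  locker 1: 140 = 140
  locker 2: 120 + 40 = 160
  locker 3: 110 = 110
  locker 4: 100 = 100
  locker 5: 100 = 100
  locker 6: 100 = 100
  locker 7: 90 = 90
This matches the lower bound, so 7 is optimal.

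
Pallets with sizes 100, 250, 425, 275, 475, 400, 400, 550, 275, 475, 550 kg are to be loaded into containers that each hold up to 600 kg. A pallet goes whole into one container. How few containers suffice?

9

Total = 550 + 550 + 475 + 475 + 425 + 400 + 400 + 275 + 275 + 250 + 100 = 4175 kg.
Lower bound: ⌈4175/600⌉ = 7 containers.
A packing using 9 containers:
  container 1: 550 = 550
  container 2: 550 = 550
  container 3: 475 + 100 = 575
  container 4: 475 = 475
  container 5: 425 = 425
  container 6: 400 = 400
  container 7: 400 = 400
  container 8: 275 + 275 = 550
  container 9: 250 = 250
No arrangement into 8 containers stays within capacity, so 9 is optimal.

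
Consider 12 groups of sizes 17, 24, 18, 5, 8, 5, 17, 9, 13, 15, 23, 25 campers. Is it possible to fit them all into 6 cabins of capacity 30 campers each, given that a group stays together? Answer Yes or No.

No

Total = 179 campers; ⌈179/30⌉ = 6.
The bound of 6 does not rule out 6, but exhaustive search shows no assignment into 6 cabins of capacity 30 campers exists — the minimum is 7.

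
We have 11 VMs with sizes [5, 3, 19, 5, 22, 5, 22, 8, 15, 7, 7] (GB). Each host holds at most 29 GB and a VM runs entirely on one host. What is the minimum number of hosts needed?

Total = 22 + 22 + 19 + 15 + 8 + 7 + 7 + 5 + 5 + 5 + 3 = 118 GB.
Lower bound: ⌈118/29⌉ = 5 hosts.
A packing using 5 hosts:
  host 1: 22 + 7 = 29
  host 2: 22 + 7 = 29
  host 3: 19 + 8 = 27
  host 4: 15 + 5 + 5 + 3 = 28
  host 5: 5 = 5
This matches the lower bound, so 5 is optimal.

5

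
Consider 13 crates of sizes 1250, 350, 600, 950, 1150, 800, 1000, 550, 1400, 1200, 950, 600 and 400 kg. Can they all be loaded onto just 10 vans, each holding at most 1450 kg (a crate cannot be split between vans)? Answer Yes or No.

Yes

A valid assignment using 9 vans:
  van 1: 1400 = 1400
  van 2: 1250 = 1250
  van 3: 1200 = 1200
  van 4: 1150 = 1150
  van 5: 1000 + 400 = 1400
  van 6: 950 + 350 = 1300
  van 7: 950 = 950
  van 8: 800 + 600 = 1400
  van 9: 600 + 550 = 1150
That uses only 9 ≤ 10, so 10 vans are enough.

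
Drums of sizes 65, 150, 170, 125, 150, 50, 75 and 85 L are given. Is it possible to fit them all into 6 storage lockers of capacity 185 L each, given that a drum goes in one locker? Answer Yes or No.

A valid assignment using 6 storage lockers:
  locker 1: 170 = 170
  locker 2: 150 = 150
  locker 3: 150 = 150
  locker 4: 125 + 50 = 175
  locker 5: 85 + 75 = 160
  locker 6: 65 = 65
Every load is within 185 L, so 6 storage lockers suffice.

Yes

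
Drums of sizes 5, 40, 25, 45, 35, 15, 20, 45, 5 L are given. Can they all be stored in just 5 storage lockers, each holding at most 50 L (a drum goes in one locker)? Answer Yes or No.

A valid assignment using 5 storage lockers:
  locker 1: 45 + 5 = 50
  locker 2: 45 + 5 = 50
  locker 3: 40 = 40
  locker 4: 35 + 15 = 50
  locker 5: 25 + 20 = 45
Every load is within 50 L, so 5 storage lockers suffice.

Yes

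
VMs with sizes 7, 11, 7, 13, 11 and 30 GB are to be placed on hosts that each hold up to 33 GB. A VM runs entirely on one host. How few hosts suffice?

Total = 30 + 13 + 11 + 11 + 7 + 7 = 79 GB.
Lower bound: ⌈79/33⌉ = 3 hosts.
A packing using 3 hosts:
  host 1: 30 = 30
  host 2: 13 + 11 + 7 = 31
  host 3: 11 + 7 = 18
This matches the lower bound, so 3 is optimal.

3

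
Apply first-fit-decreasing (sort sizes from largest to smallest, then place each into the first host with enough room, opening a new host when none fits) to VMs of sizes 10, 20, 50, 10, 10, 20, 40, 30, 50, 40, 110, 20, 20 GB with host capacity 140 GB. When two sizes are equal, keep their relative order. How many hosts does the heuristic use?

Sorted descending: 110, 50, 50, 40, 40, 30, 20, 20, 20, 20, 10, 10, 10.
  110 → host 1 (new)  [load 110/140]
  50 → host 2 (new)  [load 50/140]
  50 → host 2  [load 100/140]
  40 → host 2  [load 140/140]
  40 → host 3 (new)  [load 40/140]
  30 → host 1  [load 140/140]
  20 → host 3  [load 60/140]
  20 → host 3  [load 80/140]
  20 → host 3  [load 100/140]
  20 → host 3  [load 120/140]
  10 → host 3  [load 130/140]
  10 → host 3  [load 140/140]
  10 → host 4 (new)  [load 10/140]
4 hosts opened.

4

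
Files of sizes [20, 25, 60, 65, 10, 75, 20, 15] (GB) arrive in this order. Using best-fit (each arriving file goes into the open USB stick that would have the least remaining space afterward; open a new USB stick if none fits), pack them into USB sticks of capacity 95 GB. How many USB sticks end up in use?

4

  20 → USB stick 1 (new)  [load 20/95]
  25 → USB stick 1  [load 45/95]
  60 → USB stick 2 (new)  [load 60/95]
  65 → USB stick 3 (new)  [load 65/95]
  10 → USB stick 3  [load 75/95]
  75 → USB stick 4 (new)  [load 75/95]
  20 → USB stick 3  [load 95/95]
  15 → USB stick 4  [load 90/95]
4 USB sticks opened.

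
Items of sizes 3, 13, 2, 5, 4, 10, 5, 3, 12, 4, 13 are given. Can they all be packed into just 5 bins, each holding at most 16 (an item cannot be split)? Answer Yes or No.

A valid assignment using 5 bins:
  bin 1: 13 + 3 = 16
  bin 2: 13 + 3 = 16
  bin 3: 12 + 4 = 16
  bin 4: 10 + 5 = 15
  bin 5: 5 + 4 + 2 = 11
Every load is within 16, so 5 bins suffice.

Yes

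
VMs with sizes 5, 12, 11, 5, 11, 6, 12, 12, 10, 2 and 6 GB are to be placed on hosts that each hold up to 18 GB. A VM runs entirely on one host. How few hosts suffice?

6

Total = 12 + 12 + 12 + 11 + 11 + 10 + 6 + 6 + 5 + 5 + 2 = 92 GB.
Lower bound: ⌈92/18⌉ = 6 hosts.
A packing using 6 hosts:
  host 1: 12 + 6 = 18
  host 2: 12 + 6 = 18
  host 3: 12 + 5 = 17
  host 4: 11 + 5 + 2 = 18
  host 5: 11 = 11
  host 6: 10 = 10
This matches the lower bound, so 6 is optimal.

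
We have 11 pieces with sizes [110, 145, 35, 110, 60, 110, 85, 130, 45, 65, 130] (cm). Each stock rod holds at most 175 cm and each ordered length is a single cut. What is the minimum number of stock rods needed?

7

Total = 145 + 130 + 130 + 110 + 110 + 110 + 85 + 65 + 60 + 45 + 35 = 1025 cm.
Lower bound: ⌈1025/175⌉ = 6 stock rods.
A packing using 7 stock rods:
  stock rod 1: 145 = 145
  stock rod 2: 130 + 45 = 175
  stock rod 3: 130 + 35 = 165
  stock rod 4: 110 + 65 = 175
  stock rod 5: 110 + 60 = 170
  stock rod 6: 110 = 110
  stock rod 7: 85 = 85
No arrangement into 6 stock rods stays within capacity, so 7 is optimal.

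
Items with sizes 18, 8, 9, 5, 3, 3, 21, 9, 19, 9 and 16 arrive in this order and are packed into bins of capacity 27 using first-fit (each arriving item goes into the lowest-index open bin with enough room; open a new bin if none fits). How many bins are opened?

  18 → bin 1 (new)  [load 18/27]
  8 → bin 1  [load 26/27]
  9 → bin 2 (new)  [load 9/27]
  5 → bin 2  [load 14/27]
  3 → bin 2  [load 17/27]
  3 → bin 2  [load 20/27]
  21 → bin 3 (new)  [load 21/27]
  9 → bin 4 (new)  [load 9/27]
  19 → bin 5 (new)  [load 19/27]
  9 → bin 4  [load 18/27]
  16 → bin 6 (new)  [load 16/27]
6 bins opened.

6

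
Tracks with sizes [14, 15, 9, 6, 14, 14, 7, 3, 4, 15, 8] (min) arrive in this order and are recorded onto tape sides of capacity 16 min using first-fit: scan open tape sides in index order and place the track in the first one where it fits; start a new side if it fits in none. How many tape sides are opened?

  14 → side 1 (new)  [load 14/16]
  15 → side 2 (new)  [load 15/16]
  9 → side 3 (new)  [load 9/16]
  6 → side 3  [load 15/16]
  14 → side 4 (new)  [load 14/16]
  14 → side 5 (new)  [load 14/16]
  7 → side 6 (new)  [load 7/16]
  3 → side 6  [load 10/16]
  4 → side 6  [load 14/16]
  15 → side 7 (new)  [load 15/16]
  8 → side 8 (new)  [load 8/16]
8 tape sides opened.

8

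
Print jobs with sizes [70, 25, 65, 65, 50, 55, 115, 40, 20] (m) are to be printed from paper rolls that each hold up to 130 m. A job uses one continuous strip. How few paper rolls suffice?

4

Total = 115 + 70 + 65 + 65 + 55 + 50 + 40 + 25 + 20 = 505 m.
Lower bound: ⌈505/130⌉ = 4 paper rolls.
A packing using 4 paper rolls:
  roll 1: 115 = 115
  roll 2: 70 + 40 + 20 = 130
  roll 3: 65 + 65 = 130
  roll 4: 55 + 50 + 25 = 130
This matches the lower bound, so 4 is optimal.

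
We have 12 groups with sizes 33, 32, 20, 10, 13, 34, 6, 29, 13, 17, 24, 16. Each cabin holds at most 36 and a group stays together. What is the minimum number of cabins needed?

8

Total = 34 + 33 + 32 + 29 + 24 + 20 + 17 + 16 + 13 + 13 + 10 + 6 = 247.
Lower bound: ⌈247/36⌉ = 7 cabins.
A packing using 8 cabins:
  cabin 1: 34 = 34
  cabin 2: 33 = 33
  cabin 3: 32 = 32
  cabin 4: 29 + 6 = 35
  cabin 5: 24 + 10 = 34
  cabin 6: 20 + 16 = 36
  cabin 7: 17 + 13 = 30
  cabin 8: 13 = 13
No arrangement into 7 cabins stays within capacity, so 8 is optimal.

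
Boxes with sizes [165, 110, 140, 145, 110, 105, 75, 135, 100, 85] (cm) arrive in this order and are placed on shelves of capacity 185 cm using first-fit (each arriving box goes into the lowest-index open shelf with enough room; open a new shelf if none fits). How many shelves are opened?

8

  165 → shelf 1 (new)  [load 165/185]
  110 → shelf 2 (new)  [load 110/185]
  140 → shelf 3 (new)  [load 140/185]
  145 → shelf 4 (new)  [load 145/185]
  110 → shelf 5 (new)  [load 110/185]
  105 → shelf 6 (new)  [load 105/185]
  75 → shelf 2  [load 185/185]
  135 → shelf 7 (new)  [load 135/185]
  100 → shelf 8 (new)  [load 100/185]
  85 → shelf 8  [load 185/185]
8 shelves opened.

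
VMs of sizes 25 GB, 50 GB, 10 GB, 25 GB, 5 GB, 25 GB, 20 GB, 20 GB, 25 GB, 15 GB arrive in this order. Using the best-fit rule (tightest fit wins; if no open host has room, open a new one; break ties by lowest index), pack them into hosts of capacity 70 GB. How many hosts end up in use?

  25 → host 1 (new)  [load 25/70]
  50 → host 2 (new)  [load 50/70]
  10 → host 2  [load 60/70]
  25 → host 1  [load 50/70]
  5 → host 2  [load 65/70]
  25 → host 3 (new)  [load 25/70]
  20 → host 1  [load 70/70]
  20 → host 3  [load 45/70]
  25 → host 3  [load 70/70]
  15 → host 4 (new)  [load 15/70]
4 hosts opened.

4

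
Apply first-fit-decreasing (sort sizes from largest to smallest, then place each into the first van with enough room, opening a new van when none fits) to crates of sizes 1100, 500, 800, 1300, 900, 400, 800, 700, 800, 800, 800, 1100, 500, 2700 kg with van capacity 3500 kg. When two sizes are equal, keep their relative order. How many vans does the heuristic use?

Sorted descending: 2700, 1300, 1100, 1100, 900, 800, 800, 800, 800, 800, 700, 500, 500, 400.
  2700 → van 1 (new)  [load 2700/3500]
  1300 → van 2 (new)  [load 1300/3500]
  1100 → van 2  [load 2400/3500]
  1100 → van 2  [load 3500/3500]
  900 → van 3 (new)  [load 900/3500]
  800 → van 1  [load 3500/3500]
  800 → van 3  [load 1700/3500]
  800 → van 3  [load 2500/3500]
  800 → van 3  [load 3300/3500]
  800 → van 4 (new)  [load 800/3500]
  700 → van 4  [load 1500/3500]
  500 → van 4  [load 2000/3500]
  500 → van 4  [load 2500/3500]
  400 → van 4  [load 2900/3500]
4 vans opened.

4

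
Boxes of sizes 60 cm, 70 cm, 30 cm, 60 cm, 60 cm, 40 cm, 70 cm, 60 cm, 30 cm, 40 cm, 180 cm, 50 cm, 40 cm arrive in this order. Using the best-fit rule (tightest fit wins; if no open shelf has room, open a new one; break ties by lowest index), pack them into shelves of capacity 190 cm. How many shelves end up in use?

5

  60 → shelf 1 (new)  [load 60/190]
  70 → shelf 1  [load 130/190]
  30 → shelf 1  [load 160/190]
  60 → shelf 2 (new)  [load 60/190]
  60 → shelf 2  [load 120/190]
  40 → shelf 2  [load 160/190]
  70 → shelf 3 (new)  [load 70/190]
  60 → shelf 3  [load 130/190]
  30 → shelf 1  [load 190/190]
  40 → shelf 3  [load 170/190]
  180 → shelf 4 (new)  [load 180/190]
  50 → shelf 5 (new)  [load 50/190]
  40 → shelf 5  [load 90/190]
5 shelves opened.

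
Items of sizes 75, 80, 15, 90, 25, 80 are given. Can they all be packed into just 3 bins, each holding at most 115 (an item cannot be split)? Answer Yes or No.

No

Total = 365; ⌈365/115⌉ = 4.
At least 4 bins are required, but only 3 are allowed.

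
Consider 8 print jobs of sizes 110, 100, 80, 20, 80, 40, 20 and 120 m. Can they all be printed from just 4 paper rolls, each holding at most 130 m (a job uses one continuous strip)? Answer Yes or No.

Total = 570 m; ⌈570/130⌉ = 5.
At least 5 paper rolls are required, but only 4 are allowed.

No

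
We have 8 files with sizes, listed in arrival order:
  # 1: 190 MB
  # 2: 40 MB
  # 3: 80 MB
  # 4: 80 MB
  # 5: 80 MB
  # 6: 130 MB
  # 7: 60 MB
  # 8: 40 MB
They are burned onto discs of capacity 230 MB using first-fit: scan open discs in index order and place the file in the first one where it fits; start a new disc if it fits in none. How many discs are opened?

4

  190 → disc 1 (new)  [load 190/230]
  40 → disc 1  [load 230/230]
  80 → disc 2 (new)  [load 80/230]
  80 → disc 2  [load 160/230]
  80 → disc 3 (new)  [load 80/230]
  130 → disc 3  [load 210/230]
  60 → disc 2  [load 220/230]
  40 → disc 4 (new)  [load 40/230]
4 discs opened.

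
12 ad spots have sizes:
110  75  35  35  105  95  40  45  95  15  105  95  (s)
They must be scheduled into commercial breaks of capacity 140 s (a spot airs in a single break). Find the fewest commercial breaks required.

Total = 110 + 105 + 105 + 95 + 95 + 95 + 75 + 45 + 40 + 35 + 35 + 15 = 850 s.
Lower bound: ⌈850/140⌉ = 7 commercial breaks.
A packing using 7 commercial breaks:
  break 1: 110 + 15 = 125
  break 2: 105 + 35 = 140
  break 3: 105 + 35 = 140
  break 4: 95 + 45 = 140
  break 5: 95 + 40 = 135
  break 6: 95 = 95
  break 7: 75 = 75
This matches the lower bound, so 7 is optimal.

7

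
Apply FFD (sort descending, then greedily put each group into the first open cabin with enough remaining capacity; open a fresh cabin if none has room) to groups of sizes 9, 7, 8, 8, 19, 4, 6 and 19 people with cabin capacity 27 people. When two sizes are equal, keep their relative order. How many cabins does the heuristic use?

3

Sorted descending: 19, 19, 9, 8, 8, 7, 6, 4.
  19 → cabin 1 (new)  [load 19/27]
  19 → cabin 2 (new)  [load 19/27]
  9 → cabin 3 (new)  [load 9/27]
  8 → cabin 1  [load 27/27]
  8 → cabin 2  [load 27/27]
  7 → cabin 3  [load 16/27]
  6 → cabin 3  [load 22/27]
  4 → cabin 3  [load 26/27]
3 cabins opened.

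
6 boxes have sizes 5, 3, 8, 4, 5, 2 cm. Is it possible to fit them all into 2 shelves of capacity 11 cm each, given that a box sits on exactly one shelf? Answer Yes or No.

No

Total = 27 cm; ⌈27/11⌉ = 3.
At least 3 shelves are required, but only 2 are allowed.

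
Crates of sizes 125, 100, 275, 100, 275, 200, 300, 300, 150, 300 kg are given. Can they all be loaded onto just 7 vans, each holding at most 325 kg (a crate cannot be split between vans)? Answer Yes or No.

Total = 2125 kg; ⌈2125/325⌉ = 7.
The bound of 7 does not rule out 7, but exhaustive search shows no assignment into 7 vans of capacity 325 kg exists — the minimum is 8.

No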